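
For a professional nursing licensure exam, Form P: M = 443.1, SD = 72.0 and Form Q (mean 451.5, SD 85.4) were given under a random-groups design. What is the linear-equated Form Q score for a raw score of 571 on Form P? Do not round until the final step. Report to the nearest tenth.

Linear equating: y = (SD_Y/SD_X)(x − M_X) + M_Y
y = (85.4/72.0)(571 − 443.1) + 451.5
y = 1.186111 × 127.9 + 451.5 = 151.7036 + 451.5 = 603.2

603.2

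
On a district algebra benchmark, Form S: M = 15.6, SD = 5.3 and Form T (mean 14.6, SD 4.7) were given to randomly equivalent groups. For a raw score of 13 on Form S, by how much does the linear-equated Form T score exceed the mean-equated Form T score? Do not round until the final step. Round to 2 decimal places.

Mean-equated: 13 + (14.6 − 15.6) = 12.00
Linear-equated: (4.7/5.3)(13 − 15.6) + 14.6 = 12.294
Difference = 12.294 − 12.00 = 0.29

0.29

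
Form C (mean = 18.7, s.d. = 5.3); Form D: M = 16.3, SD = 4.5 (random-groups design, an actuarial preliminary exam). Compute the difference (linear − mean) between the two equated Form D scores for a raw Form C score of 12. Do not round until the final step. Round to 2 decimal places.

1.01

Mean-equated: 12 + (16.3 − 18.7) = 9.60
Linear-equated: (4.5/5.3)(12 − 18.7) + 16.3 = 10.611
Difference = 10.611 − 9.60 = 1.01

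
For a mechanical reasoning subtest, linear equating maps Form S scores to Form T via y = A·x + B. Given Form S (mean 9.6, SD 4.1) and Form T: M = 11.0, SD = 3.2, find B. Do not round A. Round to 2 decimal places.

3.51

A = SD_Y / SD_X = 3.2 / 4.1 = 0.780488
B = M_Y − A·M_X = 11.0 − 0.780488 × 9.6 = 3.51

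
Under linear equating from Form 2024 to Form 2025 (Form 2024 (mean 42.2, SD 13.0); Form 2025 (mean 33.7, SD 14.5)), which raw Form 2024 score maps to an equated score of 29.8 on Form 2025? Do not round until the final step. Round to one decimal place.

Invert y = (SD_Y/SD_X)(x − M_X) + M_Y:
x = (SD_X/SD_Y)(y − M_Y) + M_X = (13.0/14.5)(29.8 − 33.7) + 42.2
x = 0.896552 × -3.900 + 42.2 = 38.7

38.7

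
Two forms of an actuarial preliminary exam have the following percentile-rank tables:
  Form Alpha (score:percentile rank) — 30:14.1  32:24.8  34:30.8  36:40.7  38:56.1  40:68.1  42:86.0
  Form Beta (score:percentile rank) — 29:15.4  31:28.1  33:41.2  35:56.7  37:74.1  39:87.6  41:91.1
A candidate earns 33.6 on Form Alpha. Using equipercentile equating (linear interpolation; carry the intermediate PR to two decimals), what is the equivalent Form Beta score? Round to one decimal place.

31.2

PR of 33.6 on Form Alpha: 24.8 + (33.6 − 32)/(34 − 32) × (30.8 − 24.8) = 29.60
On Form Beta, PR 29.60 falls between score 31 (PR 28.1) and 33 (PR 41.2).
Interpolate: 31 + (29.60 − 28.1)/(41.2 − 28.1) × (33 − 31) = 31.2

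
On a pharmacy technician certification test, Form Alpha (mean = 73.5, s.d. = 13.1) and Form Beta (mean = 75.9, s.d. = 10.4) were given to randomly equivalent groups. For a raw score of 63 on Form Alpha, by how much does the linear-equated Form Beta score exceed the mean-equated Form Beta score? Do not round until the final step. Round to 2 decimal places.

Mean-equated: 63 + (75.9 − 73.5) = 65.40
Linear-equated: (10.4/13.1)(63 − 73.5) + 75.9 = 67.564
Difference = 67.564 − 65.40 = 2.16

2.16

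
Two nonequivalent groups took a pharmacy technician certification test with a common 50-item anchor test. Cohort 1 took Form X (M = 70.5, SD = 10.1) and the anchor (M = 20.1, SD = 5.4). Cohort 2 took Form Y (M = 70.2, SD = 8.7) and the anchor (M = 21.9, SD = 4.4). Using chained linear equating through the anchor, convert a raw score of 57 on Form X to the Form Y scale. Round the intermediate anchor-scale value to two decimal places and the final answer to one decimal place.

52.4

Form X → anchor (Cohort 1): v = (5.4/10.1)(57 − 70.5) + 20.1 = 12.88
anchor → Form Y (Cohort 2): y = (8.7/4.4)(12.88 − 21.9) + 70.2 = 52.4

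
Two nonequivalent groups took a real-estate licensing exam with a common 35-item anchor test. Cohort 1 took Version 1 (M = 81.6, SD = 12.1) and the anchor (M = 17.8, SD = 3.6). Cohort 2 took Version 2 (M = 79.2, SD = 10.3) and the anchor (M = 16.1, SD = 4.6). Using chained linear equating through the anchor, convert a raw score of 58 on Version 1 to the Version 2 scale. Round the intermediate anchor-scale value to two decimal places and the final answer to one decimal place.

67.3

Version 1 → anchor (Cohort 1): v = (3.6/12.1)(58 − 81.6) + 17.8 = 10.78
anchor → Version 2 (Cohort 2): y = (10.3/4.6)(10.78 − 16.1) + 79.2 = 67.3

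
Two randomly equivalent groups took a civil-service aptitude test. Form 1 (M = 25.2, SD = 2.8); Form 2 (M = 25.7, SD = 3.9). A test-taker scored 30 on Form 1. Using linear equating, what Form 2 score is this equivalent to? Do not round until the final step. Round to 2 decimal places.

32.39

Linear equating: y = (SD_Y/SD_X)(x − M_X) + M_Y
y = (3.9/2.8)(30 − 25.2) + 25.7
y = 1.392857 × 4.8 + 25.7 = 6.6857 + 25.7 = 32.39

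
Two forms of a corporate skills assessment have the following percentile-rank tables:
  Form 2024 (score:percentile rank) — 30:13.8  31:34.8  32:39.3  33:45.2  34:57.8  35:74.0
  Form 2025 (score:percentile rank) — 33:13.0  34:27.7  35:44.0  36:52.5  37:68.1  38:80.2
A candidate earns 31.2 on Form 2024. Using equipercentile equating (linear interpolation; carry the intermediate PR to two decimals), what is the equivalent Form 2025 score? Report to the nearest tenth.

34.5

PR of 31.2 on Form 2024: 34.8 + (31.2 − 31)/(32 − 31) × (39.3 − 34.8) = 35.70
On Form 2025, PR 35.70 falls between score 34 (PR 27.7) and 35 (PR 44.0).
Interpolate: 34 + (35.70 − 27.7)/(44.0 − 27.7) × (35 − 34) = 34.5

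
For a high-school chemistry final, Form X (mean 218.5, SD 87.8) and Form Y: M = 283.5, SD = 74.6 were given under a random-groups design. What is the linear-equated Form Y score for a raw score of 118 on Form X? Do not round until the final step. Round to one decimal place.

198.1

Linear equating: y = (SD_Y/SD_X)(x − M_X) + M_Y
y = (74.6/87.8)(118 − 218.5) + 283.5
y = 0.849658 × -100.5 + 283.5 = -85.3907 + 283.5 = 198.1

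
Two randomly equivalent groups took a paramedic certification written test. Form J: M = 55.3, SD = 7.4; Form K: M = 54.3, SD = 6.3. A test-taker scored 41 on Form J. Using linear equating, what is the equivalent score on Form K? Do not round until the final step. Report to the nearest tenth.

42.1

Linear equating: y = (SD_Y/SD_X)(x − M_X) + M_Y
y = (6.3/7.4)(41 − 55.3) + 54.3
y = 0.851351 × -14.3 + 54.3 = -12.1743 + 54.3 = 42.1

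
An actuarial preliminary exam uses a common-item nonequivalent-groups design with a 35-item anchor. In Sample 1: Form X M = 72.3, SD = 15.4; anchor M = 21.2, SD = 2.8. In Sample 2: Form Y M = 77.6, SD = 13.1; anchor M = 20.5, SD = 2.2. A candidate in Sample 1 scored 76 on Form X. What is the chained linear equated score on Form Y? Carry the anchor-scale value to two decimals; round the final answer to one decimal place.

85.8

Form X → anchor (Sample 1): v = (2.8/15.4)(76 − 72.3) + 21.2 = 21.87
anchor → Form Y (Sample 2): y = (13.1/2.2)(21.87 − 20.5) + 77.6 = 85.8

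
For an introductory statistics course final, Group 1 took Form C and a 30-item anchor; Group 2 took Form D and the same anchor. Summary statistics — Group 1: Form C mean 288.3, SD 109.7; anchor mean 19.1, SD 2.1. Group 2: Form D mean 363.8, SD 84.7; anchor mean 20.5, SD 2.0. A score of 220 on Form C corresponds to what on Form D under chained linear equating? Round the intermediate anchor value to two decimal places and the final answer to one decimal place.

249.0

Form C → anchor (Group 1): v = (2.1/109.7)(220 − 288.3) + 19.1 = 17.79
anchor → Form D (Group 2): y = (84.7/2.0)(17.79 − 20.5) + 363.8 = 249.0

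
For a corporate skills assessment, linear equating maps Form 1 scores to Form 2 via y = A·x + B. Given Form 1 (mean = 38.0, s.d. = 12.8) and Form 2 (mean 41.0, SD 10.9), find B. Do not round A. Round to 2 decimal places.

8.64

A = SD_Y / SD_X = 10.9 / 12.8 = 0.851562
B = M_Y − A·M_X = 41.0 − 0.851562 × 38.0 = 8.64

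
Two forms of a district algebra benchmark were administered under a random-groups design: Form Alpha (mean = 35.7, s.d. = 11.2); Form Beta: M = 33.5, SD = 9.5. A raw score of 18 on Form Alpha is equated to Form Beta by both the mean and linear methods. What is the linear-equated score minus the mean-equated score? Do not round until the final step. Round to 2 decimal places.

2.69

Mean-equated: 18 + (33.5 − 35.7) = 15.80
Linear-equated: (9.5/11.2)(18 − 35.7) + 33.5 = 18.487
Difference = 18.487 − 15.80 = 2.69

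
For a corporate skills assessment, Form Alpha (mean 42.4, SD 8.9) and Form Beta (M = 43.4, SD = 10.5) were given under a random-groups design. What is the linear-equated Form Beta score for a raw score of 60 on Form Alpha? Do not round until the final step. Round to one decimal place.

Linear equating: y = (SD_Y/SD_X)(x − M_X) + M_Y
y = (10.5/8.9)(60 − 42.4) + 43.4
y = 1.179775 × 17.6 + 43.4 = 20.7640 + 43.4 = 64.2

64.2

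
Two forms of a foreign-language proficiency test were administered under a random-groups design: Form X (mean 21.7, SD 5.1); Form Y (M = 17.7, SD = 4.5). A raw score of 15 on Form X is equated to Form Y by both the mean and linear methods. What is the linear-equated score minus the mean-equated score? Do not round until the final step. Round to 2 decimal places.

0.79

Mean-equated: 15 + (17.7 − 21.7) = 11.00
Linear-equated: (4.5/5.1)(15 − 21.7) + 17.7 = 11.788
Difference = 11.788 − 11.00 = 0.79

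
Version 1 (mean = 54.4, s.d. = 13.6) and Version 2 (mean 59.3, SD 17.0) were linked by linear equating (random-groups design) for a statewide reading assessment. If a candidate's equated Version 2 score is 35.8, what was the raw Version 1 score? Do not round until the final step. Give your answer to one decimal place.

Invert y = (SD_Y/SD_X)(x − M_X) + M_Y:
x = (SD_X/SD_Y)(y − M_Y) + M_X = (13.6/17.0)(35.8 − 59.3) + 54.4
x = 0.800000 × -23.500 + 54.4 = 35.6

35.6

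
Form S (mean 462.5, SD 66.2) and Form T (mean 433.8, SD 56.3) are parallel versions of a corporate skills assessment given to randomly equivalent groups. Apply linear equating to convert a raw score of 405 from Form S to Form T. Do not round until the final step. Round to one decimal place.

384.9

Linear equating: y = (SD_Y/SD_X)(x − M_X) + M_Y
y = (56.3/66.2)(405 − 462.5) + 433.8
y = 0.850453 × -57.5 + 433.8 = -48.9011 + 433.8 = 384.9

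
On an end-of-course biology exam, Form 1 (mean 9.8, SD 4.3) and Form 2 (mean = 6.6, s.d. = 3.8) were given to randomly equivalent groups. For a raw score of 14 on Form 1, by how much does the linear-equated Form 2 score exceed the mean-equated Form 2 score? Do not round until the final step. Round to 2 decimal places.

Mean-equated: 14 + (6.6 − 9.8) = 10.80
Linear-equated: (3.8/4.3)(14 − 9.8) + 6.6 = 10.312
Difference = 10.312 − 10.80 = -0.49

-0.49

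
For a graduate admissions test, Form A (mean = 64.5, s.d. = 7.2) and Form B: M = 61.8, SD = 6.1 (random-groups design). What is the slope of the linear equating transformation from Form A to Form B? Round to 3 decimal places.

0.847

A = SD_Y / SD_X = 6.1 / 7.2 = 0.847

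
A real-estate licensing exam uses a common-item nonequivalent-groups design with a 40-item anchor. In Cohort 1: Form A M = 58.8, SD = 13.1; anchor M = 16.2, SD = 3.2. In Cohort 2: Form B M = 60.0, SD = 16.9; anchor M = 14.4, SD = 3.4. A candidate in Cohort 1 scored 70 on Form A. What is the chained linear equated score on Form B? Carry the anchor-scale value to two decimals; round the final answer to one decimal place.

82.6

Form A → anchor (Cohort 1): v = (3.2/13.1)(70 − 58.8) + 16.2 = 18.94
anchor → Form B (Cohort 2): y = (16.9/3.4)(18.94 − 14.4) + 60.0 = 82.6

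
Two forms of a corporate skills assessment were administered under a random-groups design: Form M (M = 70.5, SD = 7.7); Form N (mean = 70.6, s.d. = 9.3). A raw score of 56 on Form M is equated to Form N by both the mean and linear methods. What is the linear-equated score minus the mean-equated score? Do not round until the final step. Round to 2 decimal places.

Mean-equated: 56 + (70.6 − 70.5) = 56.10
Linear-equated: (9.3/7.7)(56 − 70.5) + 70.6 = 53.087
Difference = 53.087 − 56.10 = -3.01

-3.01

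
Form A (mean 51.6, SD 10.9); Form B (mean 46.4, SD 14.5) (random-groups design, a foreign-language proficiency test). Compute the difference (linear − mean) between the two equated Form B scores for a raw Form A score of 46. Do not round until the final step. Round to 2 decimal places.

Mean-equated: 46 + (46.4 − 51.6) = 40.80
Linear-equated: (14.5/10.9)(46 − 51.6) + 46.4 = 38.950
Difference = 38.950 − 40.80 = -1.85

-1.85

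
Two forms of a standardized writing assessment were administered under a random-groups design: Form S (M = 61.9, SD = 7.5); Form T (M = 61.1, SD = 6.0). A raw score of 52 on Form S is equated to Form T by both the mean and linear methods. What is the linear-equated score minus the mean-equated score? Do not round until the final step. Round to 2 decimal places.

1.98

Mean-equated: 52 + (61.1 − 61.9) = 51.20
Linear-equated: (6.0/7.5)(52 − 61.9) + 61.1 = 53.180
Difference = 53.180 − 51.20 = 1.98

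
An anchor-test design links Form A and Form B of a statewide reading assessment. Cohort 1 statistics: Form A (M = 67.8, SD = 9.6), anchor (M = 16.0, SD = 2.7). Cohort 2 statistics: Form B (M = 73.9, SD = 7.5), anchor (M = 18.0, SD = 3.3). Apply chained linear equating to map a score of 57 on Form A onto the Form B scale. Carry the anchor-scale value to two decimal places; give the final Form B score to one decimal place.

Form A → anchor (Cohort 1): v = (2.7/9.6)(57 − 67.8) + 16.0 = 12.96
anchor → Form B (Cohort 2): y = (7.5/3.3)(12.96 − 18.0) + 73.9 = 62.4

62.4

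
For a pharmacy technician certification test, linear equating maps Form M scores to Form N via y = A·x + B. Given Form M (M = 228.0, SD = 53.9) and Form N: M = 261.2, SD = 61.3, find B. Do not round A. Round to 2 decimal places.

A = SD_Y / SD_X = 61.3 / 53.9 = 1.137291
B = M_Y − A·M_X = 261.2 − 1.137291 × 228.0 = 1.90

1.90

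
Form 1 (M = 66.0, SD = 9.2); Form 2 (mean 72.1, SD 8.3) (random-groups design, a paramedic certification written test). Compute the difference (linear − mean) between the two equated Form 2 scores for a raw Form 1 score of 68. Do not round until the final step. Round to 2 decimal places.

Mean-equated: 68 + (72.1 − 66.0) = 74.10
Linear-equated: (8.3/9.2)(68 − 66.0) + 72.1 = 73.904
Difference = 73.904 − 74.10 = -0.20

-0.20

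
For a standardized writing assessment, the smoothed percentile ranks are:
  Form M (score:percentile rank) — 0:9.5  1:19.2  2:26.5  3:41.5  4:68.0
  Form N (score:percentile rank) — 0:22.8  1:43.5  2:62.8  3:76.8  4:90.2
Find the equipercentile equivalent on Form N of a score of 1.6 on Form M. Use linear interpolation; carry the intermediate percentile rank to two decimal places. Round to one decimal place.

0.0

PR of 1.6 on Form M: 19.2 + (1.6 − 1)/(2 − 1) × (26.5 − 19.2) = 23.58
On Form N, PR 23.58 falls between score 0 (PR 22.8) and 1 (PR 43.5).
Interpolate: 0 + (23.58 − 22.8)/(43.5 − 22.8) × (1 − 0) = 0.0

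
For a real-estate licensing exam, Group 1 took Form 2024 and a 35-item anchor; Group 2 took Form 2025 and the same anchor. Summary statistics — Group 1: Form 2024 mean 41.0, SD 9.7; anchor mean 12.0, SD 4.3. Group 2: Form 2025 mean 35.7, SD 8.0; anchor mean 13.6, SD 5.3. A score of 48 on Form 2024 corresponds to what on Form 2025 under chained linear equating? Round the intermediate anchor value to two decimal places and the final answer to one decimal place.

38.0

Form 2024 → anchor (Group 1): v = (4.3/9.7)(48 − 41.0) + 12.0 = 15.10
anchor → Form 2025 (Group 2): y = (8.0/5.3)(15.10 − 13.6) + 35.7 = 38.0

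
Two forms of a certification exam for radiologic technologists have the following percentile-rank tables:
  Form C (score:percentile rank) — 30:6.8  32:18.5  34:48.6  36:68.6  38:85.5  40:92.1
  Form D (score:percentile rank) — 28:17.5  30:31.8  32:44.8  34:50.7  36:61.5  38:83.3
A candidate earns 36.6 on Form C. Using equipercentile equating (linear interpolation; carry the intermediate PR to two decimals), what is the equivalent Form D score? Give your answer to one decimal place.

37.1

PR of 36.6 on Form C: 68.6 + (36.6 − 36)/(38 − 36) × (85.5 − 68.6) = 73.67
On Form D, PR 73.67 falls between score 36 (PR 61.5) and 38 (PR 83.3).
Interpolate: 36 + (73.67 − 61.5)/(83.3 − 61.5) × (38 − 36) = 37.1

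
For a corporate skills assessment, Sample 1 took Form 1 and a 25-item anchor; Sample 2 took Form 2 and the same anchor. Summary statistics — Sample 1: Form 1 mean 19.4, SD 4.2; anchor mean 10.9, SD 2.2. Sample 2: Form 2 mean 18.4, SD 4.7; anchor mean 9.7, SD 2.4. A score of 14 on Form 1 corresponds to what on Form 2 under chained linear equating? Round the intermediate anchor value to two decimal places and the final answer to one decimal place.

15.2

Form 1 → anchor (Sample 1): v = (2.2/4.2)(14 − 19.4) + 10.9 = 8.07
anchor → Form 2 (Sample 2): y = (4.7/2.4)(8.07 − 9.7) + 18.4 = 15.2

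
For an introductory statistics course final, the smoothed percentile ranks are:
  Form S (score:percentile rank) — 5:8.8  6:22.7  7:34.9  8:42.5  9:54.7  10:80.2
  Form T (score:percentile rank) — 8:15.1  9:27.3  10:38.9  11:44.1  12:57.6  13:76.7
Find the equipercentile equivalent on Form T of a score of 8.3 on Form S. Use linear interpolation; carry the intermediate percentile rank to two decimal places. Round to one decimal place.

PR of 8.3 on Form S: 42.5 + (8.3 − 8)/(9 − 8) × (54.7 − 42.5) = 46.16
On Form T, PR 46.16 falls between score 11 (PR 44.1) and 12 (PR 57.6).
Interpolate: 11 + (46.16 − 44.1)/(57.6 − 44.1) × (12 − 11) = 11.2

11.2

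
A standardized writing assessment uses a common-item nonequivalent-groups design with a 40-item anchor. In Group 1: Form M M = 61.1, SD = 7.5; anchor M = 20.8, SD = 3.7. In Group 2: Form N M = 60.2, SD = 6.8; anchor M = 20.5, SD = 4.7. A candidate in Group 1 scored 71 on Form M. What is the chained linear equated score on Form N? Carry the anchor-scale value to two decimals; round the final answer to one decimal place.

Form M → anchor (Group 1): v = (3.7/7.5)(71 − 61.1) + 20.8 = 25.68
anchor → Form N (Group 2): y = (6.8/4.7)(25.68 − 20.5) + 60.2 = 67.7

67.7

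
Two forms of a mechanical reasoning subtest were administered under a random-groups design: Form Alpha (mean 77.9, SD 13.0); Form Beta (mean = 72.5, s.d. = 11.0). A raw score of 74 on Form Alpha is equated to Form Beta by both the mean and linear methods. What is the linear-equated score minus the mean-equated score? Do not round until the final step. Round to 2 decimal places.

0.60

Mean-equated: 74 + (72.5 − 77.9) = 68.60
Linear-equated: (11.0/13.0)(74 − 77.9) + 72.5 = 69.200
Difference = 69.200 − 68.60 = 0.60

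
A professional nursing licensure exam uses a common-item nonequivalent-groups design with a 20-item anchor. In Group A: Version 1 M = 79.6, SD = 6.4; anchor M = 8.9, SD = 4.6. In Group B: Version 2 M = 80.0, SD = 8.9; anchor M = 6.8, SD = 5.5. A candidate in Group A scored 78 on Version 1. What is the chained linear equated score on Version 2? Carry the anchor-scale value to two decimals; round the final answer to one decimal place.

81.5

Version 1 → anchor (Group A): v = (4.6/6.4)(78 − 79.6) + 8.9 = 7.75
anchor → Version 2 (Group B): y = (8.9/5.5)(7.75 − 6.8) + 80.0 = 81.5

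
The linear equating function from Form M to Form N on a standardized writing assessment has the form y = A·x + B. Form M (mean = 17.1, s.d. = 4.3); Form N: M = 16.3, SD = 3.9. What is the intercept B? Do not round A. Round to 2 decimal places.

0.79

A = SD_Y / SD_X = 3.9 / 4.3 = 0.906977
B = M_Y − A·M_X = 16.3 − 0.906977 × 17.1 = 0.79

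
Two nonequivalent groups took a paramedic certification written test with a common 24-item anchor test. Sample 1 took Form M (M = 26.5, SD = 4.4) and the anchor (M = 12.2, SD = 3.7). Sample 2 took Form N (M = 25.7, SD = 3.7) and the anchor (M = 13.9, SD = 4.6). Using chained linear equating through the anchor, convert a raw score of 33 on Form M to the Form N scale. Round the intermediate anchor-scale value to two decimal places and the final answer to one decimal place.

28.7

Form M → anchor (Sample 1): v = (3.7/4.4)(33 − 26.5) + 12.2 = 17.67
anchor → Form N (Sample 2): y = (3.7/4.6)(17.67 − 13.9) + 25.7 = 28.7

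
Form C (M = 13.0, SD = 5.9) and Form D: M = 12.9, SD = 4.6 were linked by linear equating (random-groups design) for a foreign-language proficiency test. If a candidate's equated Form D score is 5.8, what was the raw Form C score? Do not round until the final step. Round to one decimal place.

Invert y = (SD_Y/SD_X)(x − M_X) + M_Y:
x = (SD_X/SD_Y)(y − M_Y) + M_X = (5.9/4.6)(5.8 − 12.9) + 13.0
x = 1.282609 × -7.100 + 13.0 = 3.9

3.9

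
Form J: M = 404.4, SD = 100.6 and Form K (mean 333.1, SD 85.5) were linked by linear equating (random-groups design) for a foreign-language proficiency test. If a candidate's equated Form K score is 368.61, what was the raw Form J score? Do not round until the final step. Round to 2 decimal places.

446.18

Invert y = (SD_Y/SD_X)(x − M_X) + M_Y:
x = (SD_X/SD_Y)(y − M_Y) + M_X = (100.6/85.5)(368.61 − 333.1) + 404.4
x = 1.176608 × 35.510 + 404.4 = 446.18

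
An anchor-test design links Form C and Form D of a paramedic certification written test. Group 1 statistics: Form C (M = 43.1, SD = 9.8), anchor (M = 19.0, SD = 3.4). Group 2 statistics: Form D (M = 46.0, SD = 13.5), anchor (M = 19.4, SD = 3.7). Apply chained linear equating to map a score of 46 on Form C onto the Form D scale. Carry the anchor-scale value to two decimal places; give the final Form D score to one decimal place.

48.2

Form C → anchor (Group 1): v = (3.4/9.8)(46 − 43.1) + 19.0 = 20.01
anchor → Form D (Group 2): y = (13.5/3.7)(20.01 − 19.4) + 46.0 = 48.2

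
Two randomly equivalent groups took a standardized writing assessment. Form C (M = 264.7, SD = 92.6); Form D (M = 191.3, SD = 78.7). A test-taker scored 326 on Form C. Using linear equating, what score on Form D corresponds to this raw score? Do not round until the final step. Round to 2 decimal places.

Linear equating: y = (SD_Y/SD_X)(x − M_X) + M_Y
y = (78.7/92.6)(326 − 264.7) + 191.3
y = 0.849892 × 61.3 + 191.3 = 52.0984 + 191.3 = 243.40

243.40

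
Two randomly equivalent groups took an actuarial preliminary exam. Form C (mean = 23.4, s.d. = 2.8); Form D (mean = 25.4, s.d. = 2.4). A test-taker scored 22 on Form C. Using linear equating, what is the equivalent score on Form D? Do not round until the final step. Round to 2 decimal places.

24.20

Linear equating: y = (SD_Y/SD_X)(x − M_X) + M_Y
y = (2.4/2.8)(22 − 23.4) + 25.4
y = 0.857143 × -1.4 + 25.4 = -1.2000 + 25.4 = 24.20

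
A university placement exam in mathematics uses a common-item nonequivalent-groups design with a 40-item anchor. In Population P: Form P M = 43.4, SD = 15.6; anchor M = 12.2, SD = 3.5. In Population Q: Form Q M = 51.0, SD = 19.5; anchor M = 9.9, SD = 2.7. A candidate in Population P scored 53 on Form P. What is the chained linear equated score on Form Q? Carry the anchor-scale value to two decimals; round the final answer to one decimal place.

83.1

Form P → anchor (Population P): v = (3.5/15.6)(53 − 43.4) + 12.2 = 14.35
anchor → Form Q (Population Q): y = (19.5/2.7)(14.35 − 9.9) + 51.0 = 83.1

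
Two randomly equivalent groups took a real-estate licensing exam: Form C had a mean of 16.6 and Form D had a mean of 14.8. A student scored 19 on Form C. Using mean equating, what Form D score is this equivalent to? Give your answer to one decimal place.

17.2

Mean equating: y = x + (M_Y − M_X) = 19 + (14.8 − 16.6) = 17.2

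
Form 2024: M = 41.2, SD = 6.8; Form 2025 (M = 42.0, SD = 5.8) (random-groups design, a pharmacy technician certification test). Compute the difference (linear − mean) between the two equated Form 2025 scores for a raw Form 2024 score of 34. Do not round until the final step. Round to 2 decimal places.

1.06

Mean-equated: 34 + (42.0 − 41.2) = 34.80
Linear-equated: (5.8/6.8)(34 − 41.2) + 42.0 = 35.859
Difference = 35.859 − 34.80 = 1.06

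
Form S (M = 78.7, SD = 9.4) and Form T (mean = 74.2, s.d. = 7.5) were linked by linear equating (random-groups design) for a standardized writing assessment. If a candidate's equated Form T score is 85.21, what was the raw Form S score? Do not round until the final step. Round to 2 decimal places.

Invert y = (SD_Y/SD_X)(x − M_X) + M_Y:
x = (SD_X/SD_Y)(y − M_Y) + M_X = (9.4/7.5)(85.21 − 74.2) + 78.7
x = 1.253333 × 11.010 + 78.7 = 92.50

92.50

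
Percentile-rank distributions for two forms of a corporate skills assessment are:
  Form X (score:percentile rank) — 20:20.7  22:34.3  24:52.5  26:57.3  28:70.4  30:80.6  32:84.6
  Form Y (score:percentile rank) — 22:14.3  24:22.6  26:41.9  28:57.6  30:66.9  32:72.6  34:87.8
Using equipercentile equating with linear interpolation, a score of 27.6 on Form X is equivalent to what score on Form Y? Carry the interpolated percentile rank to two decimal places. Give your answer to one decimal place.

PR of 27.6 on Form X: 57.3 + (27.6 − 26)/(28 − 26) × (70.4 − 57.3) = 67.78
On Form Y, PR 67.78 falls between score 30 (PR 66.9) and 32 (PR 72.6).
Interpolate: 30 + (67.78 − 66.9)/(72.6 − 66.9) × (32 − 30) = 30.3

30.3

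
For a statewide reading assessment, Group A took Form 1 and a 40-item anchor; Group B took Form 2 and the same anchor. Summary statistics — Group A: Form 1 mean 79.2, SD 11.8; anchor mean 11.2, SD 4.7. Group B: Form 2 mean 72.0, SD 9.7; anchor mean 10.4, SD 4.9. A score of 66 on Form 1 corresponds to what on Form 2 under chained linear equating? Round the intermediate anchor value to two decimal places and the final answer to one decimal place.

Form 1 → anchor (Group A): v = (4.7/11.8)(66 − 79.2) + 11.2 = 5.94
anchor → Form 2 (Group B): y = (9.7/4.9)(5.94 − 10.4) + 72.0 = 63.2

63.2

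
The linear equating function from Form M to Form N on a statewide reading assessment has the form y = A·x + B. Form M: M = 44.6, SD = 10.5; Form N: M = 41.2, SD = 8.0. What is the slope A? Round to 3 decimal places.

A = SD_Y / SD_X = 8.0 / 10.5 = 0.762

0.762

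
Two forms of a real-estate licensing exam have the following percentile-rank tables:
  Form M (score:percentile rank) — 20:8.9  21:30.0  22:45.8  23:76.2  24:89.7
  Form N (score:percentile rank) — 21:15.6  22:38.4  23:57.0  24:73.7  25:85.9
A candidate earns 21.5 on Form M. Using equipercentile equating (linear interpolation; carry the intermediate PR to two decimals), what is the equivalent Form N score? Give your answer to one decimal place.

22.0

PR of 21.5 on Form M: 30.0 + (21.5 − 21)/(22 − 21) × (45.8 − 30.0) = 37.90
On Form N, PR 37.90 falls between score 21 (PR 15.6) and 22 (PR 38.4).
Interpolate: 21 + (37.90 − 15.6)/(38.4 − 15.6) × (22 − 21) = 22.0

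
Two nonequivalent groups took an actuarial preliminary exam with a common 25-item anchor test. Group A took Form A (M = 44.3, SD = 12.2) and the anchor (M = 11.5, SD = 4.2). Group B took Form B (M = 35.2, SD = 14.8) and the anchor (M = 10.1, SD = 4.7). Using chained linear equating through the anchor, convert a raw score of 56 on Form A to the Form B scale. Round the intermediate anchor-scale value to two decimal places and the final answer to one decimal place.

Form A → anchor (Group A): v = (4.2/12.2)(56 − 44.3) + 11.5 = 15.53
anchor → Form B (Group B): y = (14.8/4.7)(15.53 − 10.1) + 35.2 = 52.3

52.3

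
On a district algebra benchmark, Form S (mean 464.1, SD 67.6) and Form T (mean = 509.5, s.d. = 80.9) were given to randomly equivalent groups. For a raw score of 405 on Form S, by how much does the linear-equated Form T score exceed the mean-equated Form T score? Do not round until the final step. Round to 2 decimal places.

-11.63

Mean-equated: 405 + (509.5 − 464.1) = 450.40
Linear-equated: (80.9/67.6)(405 − 464.1) + 509.5 = 438.772
Difference = 438.772 − 450.40 = -11.63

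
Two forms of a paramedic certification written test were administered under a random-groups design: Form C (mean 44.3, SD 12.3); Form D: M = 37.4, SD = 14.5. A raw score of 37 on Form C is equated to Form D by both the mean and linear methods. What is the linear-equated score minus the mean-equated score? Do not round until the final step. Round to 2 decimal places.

-1.31

Mean-equated: 37 + (37.4 − 44.3) = 30.10
Linear-equated: (14.5/12.3)(37 − 44.3) + 37.4 = 28.794
Difference = 28.794 − 30.10 = -1.31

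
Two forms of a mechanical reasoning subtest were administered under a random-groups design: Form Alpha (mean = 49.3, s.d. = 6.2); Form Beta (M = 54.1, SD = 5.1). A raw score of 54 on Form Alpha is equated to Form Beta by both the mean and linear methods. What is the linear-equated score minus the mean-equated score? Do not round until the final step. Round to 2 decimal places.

-0.83

Mean-equated: 54 + (54.1 − 49.3) = 58.80
Linear-equated: (5.1/6.2)(54 − 49.3) + 54.1 = 57.966
Difference = 57.966 − 58.80 = -0.83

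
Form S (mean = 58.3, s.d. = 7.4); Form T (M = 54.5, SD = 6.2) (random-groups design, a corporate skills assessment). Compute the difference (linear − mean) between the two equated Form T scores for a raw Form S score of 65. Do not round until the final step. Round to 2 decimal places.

Mean-equated: 65 + (54.5 − 58.3) = 61.20
Linear-equated: (6.2/7.4)(65 − 58.3) + 54.5 = 60.114
Difference = 60.114 − 61.20 = -1.09

-1.09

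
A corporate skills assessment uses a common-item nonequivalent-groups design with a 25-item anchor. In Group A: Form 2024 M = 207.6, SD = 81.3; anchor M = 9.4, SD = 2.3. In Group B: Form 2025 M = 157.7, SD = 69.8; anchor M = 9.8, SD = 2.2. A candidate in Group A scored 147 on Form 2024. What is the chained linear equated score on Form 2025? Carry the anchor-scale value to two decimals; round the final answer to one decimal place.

Form 2024 → anchor (Group A): v = (2.3/81.3)(147 − 207.6) + 9.4 = 7.69
anchor → Form 2025 (Group B): y = (69.8/2.2)(7.69 − 9.8) + 157.7 = 90.8

90.8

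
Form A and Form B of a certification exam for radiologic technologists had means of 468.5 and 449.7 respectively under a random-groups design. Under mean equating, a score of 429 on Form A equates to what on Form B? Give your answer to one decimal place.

410.2

Mean equating: y = x + (M_Y − M_X) = 429 + (449.7 − 468.5) = 410.2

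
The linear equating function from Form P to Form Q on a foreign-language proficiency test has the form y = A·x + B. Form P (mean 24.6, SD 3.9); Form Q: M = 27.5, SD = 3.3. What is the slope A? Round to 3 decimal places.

0.846

A = SD_Y / SD_X = 3.3 / 3.9 = 0.846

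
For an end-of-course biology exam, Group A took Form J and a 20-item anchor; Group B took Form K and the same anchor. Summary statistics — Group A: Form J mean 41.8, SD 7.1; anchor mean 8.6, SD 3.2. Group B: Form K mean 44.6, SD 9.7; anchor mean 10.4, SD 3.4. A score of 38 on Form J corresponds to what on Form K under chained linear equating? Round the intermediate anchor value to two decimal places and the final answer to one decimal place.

34.6

Form J → anchor (Group A): v = (3.2/7.1)(38 − 41.8) + 8.6 = 6.89
anchor → Form K (Group B): y = (9.7/3.4)(6.89 − 10.4) + 44.6 = 34.6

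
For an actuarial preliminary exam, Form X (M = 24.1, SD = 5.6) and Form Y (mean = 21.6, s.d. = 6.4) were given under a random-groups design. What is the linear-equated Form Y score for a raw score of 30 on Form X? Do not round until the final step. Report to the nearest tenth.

28.3

Linear equating: y = (SD_Y/SD_X)(x − M_X) + M_Y
y = (6.4/5.6)(30 − 24.1) + 21.6
y = 1.142857 × 5.9 + 21.6 = 6.7429 + 21.6 = 28.3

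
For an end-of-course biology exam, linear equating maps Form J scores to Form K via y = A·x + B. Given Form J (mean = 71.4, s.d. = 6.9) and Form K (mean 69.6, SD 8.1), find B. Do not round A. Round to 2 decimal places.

-14.22

A = SD_Y / SD_X = 8.1 / 6.9 = 1.173913
B = M_Y − A·M_X = 69.6 − 1.173913 × 71.4 = -14.22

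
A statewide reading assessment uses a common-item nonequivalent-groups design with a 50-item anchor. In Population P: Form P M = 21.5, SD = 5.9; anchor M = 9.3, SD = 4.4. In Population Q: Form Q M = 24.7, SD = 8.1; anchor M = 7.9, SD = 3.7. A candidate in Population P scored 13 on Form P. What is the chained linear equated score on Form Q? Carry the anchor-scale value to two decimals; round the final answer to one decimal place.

13.9

Form P → anchor (Population P): v = (4.4/5.9)(13 − 21.5) + 9.3 = 2.96
anchor → Form Q (Population Q): y = (8.1/3.7)(2.96 − 7.9) + 24.7 = 13.9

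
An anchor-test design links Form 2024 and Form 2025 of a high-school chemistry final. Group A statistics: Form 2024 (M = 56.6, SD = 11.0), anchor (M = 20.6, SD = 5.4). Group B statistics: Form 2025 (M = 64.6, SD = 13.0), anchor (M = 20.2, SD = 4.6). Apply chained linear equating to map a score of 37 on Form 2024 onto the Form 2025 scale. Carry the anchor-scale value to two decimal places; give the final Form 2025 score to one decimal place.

Form 2024 → anchor (Group A): v = (5.4/11.0)(37 − 56.6) + 20.6 = 10.98
anchor → Form 2025 (Group B): y = (13.0/4.6)(10.98 − 20.2) + 64.6 = 38.5

38.5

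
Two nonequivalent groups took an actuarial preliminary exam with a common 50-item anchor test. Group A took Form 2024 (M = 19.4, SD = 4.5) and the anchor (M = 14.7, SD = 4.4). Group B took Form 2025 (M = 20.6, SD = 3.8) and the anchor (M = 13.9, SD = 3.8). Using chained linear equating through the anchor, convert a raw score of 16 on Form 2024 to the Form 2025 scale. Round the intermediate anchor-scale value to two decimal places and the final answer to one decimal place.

Form 2024 → anchor (Group A): v = (4.4/4.5)(16 − 19.4) + 14.7 = 11.38
anchor → Form 2025 (Group B): y = (3.8/3.8)(11.38 − 13.9) + 20.6 = 18.1

18.1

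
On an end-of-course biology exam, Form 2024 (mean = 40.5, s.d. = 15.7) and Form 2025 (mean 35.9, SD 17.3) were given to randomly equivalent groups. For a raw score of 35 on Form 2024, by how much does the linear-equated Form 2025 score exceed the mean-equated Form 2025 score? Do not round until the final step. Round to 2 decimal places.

-0.56

Mean-equated: 35 + (35.9 − 40.5) = 30.40
Linear-equated: (17.3/15.7)(35 − 40.5) + 35.9 = 29.839
Difference = 29.839 − 30.40 = -0.56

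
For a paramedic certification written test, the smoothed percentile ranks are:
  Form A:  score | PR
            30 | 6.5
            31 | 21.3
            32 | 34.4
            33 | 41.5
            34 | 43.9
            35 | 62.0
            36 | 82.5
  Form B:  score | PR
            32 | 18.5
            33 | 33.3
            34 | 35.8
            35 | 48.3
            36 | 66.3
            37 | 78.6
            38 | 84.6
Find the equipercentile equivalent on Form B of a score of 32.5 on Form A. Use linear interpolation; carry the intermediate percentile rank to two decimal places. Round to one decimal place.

PR of 32.5 on Form A: 34.4 + (32.5 − 32)/(33 − 32) × (41.5 − 34.4) = 37.95
On Form B, PR 37.95 falls between score 34 (PR 35.8) and 35 (PR 48.3).
Interpolate: 34 + (37.95 − 35.8)/(48.3 − 35.8) × (35 − 34) = 34.2

34.2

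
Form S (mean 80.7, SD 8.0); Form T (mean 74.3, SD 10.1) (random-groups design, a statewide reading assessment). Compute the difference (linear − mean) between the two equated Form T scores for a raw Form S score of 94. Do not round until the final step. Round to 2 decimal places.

3.49

Mean-equated: 94 + (74.3 − 80.7) = 87.60
Linear-equated: (10.1/8.0)(94 − 80.7) + 74.3 = 91.091
Difference = 91.091 − 87.60 = 3.49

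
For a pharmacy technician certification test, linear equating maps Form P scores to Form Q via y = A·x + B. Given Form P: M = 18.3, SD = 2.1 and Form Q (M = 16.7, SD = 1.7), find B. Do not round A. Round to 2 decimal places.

A = SD_Y / SD_X = 1.7 / 2.1 = 0.809524
B = M_Y − A·M_X = 16.7 − 0.809524 × 18.3 = 1.89

1.89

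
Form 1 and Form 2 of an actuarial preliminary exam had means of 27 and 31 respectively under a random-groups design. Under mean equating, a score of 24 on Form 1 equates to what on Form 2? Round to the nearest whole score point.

28

Mean equating: y = x + (M_Y − M_X) = 24 + (31 − 27) = 28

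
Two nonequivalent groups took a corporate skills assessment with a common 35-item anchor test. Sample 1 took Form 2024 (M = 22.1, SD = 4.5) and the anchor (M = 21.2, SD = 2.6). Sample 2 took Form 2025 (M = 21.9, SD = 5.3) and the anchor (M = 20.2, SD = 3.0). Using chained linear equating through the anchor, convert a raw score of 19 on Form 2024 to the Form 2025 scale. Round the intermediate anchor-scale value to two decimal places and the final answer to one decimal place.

20.5

Form 2024 → anchor (Sample 1): v = (2.6/4.5)(19 − 22.1) + 21.2 = 19.41
anchor → Form 2025 (Sample 2): y = (5.3/3.0)(19.41 − 20.2) + 21.9 = 20.5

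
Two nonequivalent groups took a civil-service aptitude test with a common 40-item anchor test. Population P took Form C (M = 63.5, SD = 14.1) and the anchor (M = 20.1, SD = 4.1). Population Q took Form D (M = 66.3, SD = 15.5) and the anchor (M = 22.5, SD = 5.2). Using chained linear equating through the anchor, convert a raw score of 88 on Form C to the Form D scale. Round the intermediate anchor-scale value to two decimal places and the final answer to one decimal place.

80.4

Form C → anchor (Population P): v = (4.1/14.1)(88 − 63.5) + 20.1 = 27.22
anchor → Form D (Population Q): y = (15.5/5.2)(27.22 − 22.5) + 66.3 = 80.4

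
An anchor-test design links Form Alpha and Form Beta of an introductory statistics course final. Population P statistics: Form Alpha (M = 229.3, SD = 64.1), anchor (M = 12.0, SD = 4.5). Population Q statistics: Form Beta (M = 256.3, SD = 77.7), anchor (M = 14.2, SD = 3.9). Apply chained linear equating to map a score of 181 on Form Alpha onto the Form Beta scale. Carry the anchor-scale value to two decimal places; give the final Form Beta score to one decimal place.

Form Alpha → anchor (Population P): v = (4.5/64.1)(181 − 229.3) + 12.0 = 8.61
anchor → Form Beta (Population Q): y = (77.7/3.9)(8.61 − 14.2) + 256.3 = 144.9

144.9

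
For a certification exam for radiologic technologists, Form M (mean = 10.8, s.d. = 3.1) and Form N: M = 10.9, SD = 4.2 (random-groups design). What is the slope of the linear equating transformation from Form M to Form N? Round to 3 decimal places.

A = SD_Y / SD_X = 4.2 / 3.1 = 1.355

1.355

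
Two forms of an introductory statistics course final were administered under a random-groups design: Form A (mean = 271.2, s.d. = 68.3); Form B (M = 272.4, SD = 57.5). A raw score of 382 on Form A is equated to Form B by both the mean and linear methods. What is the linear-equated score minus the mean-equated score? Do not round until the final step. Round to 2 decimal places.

Mean-equated: 382 + (272.4 − 271.2) = 383.20
Linear-equated: (57.5/68.3)(382 − 271.2) + 272.4 = 365.680
Difference = 365.680 − 383.20 = -17.52

-17.52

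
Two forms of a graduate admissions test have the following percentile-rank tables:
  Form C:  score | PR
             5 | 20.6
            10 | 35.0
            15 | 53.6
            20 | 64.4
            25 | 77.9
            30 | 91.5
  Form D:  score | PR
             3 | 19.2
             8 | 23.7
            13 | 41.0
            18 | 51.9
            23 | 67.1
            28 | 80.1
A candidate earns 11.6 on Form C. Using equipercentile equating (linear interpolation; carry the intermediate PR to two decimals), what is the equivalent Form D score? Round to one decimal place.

PR of 11.6 on Form C: 35.0 + (11.6 − 10)/(15 − 10) × (53.6 − 35.0) = 40.95
On Form D, PR 40.95 falls between score 8 (PR 23.7) and 13 (PR 41.0).
Interpolate: 8 + (40.95 − 23.7)/(41.0 − 23.7) × (13 − 8) = 13.0

13.0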